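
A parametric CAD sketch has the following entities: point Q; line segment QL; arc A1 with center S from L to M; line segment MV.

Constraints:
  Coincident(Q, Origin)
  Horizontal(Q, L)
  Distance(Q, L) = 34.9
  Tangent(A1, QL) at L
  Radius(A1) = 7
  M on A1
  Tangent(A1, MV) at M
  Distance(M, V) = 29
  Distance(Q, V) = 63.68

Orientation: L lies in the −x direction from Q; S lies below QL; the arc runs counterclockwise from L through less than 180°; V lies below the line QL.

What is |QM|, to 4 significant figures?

40.47

Checks: |SM| = 7.000 ✓; ∠(SM, MV) = 90.00° ✓; |MV| = 29.00 ✓; |QV| = 63.68 ✓.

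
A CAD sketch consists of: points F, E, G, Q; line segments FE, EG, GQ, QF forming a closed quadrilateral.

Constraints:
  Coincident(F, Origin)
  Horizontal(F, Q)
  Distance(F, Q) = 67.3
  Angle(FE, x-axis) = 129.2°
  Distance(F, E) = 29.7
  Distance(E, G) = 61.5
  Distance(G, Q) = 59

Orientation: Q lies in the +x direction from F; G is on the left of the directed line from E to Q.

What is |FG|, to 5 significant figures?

62.028

Checks: |EG| = 61.50 ✓; |GQ| = 59.00 ✓.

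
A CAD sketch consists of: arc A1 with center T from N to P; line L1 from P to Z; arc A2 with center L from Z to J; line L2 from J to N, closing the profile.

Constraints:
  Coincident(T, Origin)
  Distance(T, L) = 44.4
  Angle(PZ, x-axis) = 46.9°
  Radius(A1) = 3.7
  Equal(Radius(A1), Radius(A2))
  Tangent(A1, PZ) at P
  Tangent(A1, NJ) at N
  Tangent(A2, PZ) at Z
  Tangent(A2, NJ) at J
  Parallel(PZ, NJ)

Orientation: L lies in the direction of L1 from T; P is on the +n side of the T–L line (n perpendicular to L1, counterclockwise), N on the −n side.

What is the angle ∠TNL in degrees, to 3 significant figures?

85.2°

The slot axis is L1's direction at 46.9°, so u = (cos 46.9°, sin 46.9°) = (0.683, 0.730) and n = (−sin 46.9°, cos 46.9°) = (-0.730, 0.683). T is at the origin and L lies 44.4 along u from T, so L = 44.4·u = (30.3, 32.4). Tangency of A1 to both parallel lines with radius 3.7 puts P and N at T ± 3.7·n: P = (-2.70, 2.53), N = (2.70, -2.53). Then cos ∠TNL = NT·NL / (|NT||NL|), giving 85.2°.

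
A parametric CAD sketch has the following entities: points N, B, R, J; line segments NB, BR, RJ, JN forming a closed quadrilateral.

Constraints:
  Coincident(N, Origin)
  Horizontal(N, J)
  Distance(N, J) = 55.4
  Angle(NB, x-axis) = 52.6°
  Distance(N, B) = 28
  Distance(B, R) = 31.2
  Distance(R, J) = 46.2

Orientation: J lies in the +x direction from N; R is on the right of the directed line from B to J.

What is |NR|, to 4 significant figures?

12.84

Checks: |BR| = 31.20 ✓; |RJ| = 46.20 ✓.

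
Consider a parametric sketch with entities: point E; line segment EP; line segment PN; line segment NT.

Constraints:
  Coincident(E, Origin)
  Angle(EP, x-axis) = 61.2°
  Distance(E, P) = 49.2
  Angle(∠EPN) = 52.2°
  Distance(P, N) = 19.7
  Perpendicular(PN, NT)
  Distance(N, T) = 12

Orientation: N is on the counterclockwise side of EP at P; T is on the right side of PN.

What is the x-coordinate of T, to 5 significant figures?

2.3676

∠EPN = 52.2°, so PN runs at 61.2° + (180° − 52.2°) = 189.00° from the x-axis; with |PN| = 19.7, N = P + 19.7·(cos 189.00°, sin 189.00°) = (4.2448, 40.033). PN ⟂ NT; with |NT| = 12.0 on the right of PN, T = N + 12.0·(-0.15643, 0.98769) = (2.3676, 51.885). So T.x = 2.3676.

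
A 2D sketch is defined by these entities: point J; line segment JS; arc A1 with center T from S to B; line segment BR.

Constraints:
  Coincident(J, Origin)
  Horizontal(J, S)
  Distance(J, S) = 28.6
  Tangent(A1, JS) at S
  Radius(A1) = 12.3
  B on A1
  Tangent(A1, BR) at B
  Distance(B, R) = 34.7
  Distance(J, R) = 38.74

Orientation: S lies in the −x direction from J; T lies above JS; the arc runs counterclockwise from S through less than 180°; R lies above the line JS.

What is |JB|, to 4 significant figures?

18.84

Checks: |TS| = 12.30 ✓; |TB| = 12.30 ✓; ∠(TB, BR) = 90.00° ✓; |BR| = 34.70 ✓; |JR| = 38.74 ✓.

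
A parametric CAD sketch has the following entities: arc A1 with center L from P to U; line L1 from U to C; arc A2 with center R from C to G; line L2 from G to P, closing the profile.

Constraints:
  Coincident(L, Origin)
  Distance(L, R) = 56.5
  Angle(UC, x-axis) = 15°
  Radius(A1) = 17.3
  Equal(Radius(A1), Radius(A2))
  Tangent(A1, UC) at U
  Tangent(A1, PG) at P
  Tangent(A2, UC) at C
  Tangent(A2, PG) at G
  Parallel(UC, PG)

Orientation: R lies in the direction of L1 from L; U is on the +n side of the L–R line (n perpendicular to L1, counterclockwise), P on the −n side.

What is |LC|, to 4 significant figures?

59.09

The slot axis is L1's direction at 15.0°, so u = (cos 15.0°, sin 15.0°) = (0.9659, 0.2588) and n = (−sin 15.0°, cos 15.0°) = (-0.2588, 0.9659). L is at the origin and R lies 56.5 along u from L, so R = 56.5·u = (54.57, 14.62). Tangency of A1 to both parallel lines with radius 17.3 puts U and P at L ± 17.3·n: U = (-4.478, 16.71), P = (4.478, -16.71). Equal radii place C and G the same way about R: C = R + 17.3·n = (50.10, 31.33), G = R − 17.3·n = (59.05, -2.087). Then |LC| = |C − L| = 59.09.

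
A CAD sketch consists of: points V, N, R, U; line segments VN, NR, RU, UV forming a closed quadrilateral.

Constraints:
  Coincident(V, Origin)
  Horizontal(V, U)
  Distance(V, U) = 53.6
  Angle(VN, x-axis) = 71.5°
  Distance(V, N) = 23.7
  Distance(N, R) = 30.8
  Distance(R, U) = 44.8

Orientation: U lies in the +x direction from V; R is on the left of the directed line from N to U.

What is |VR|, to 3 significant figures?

51.7

Checks: |NR| = 30.80 ✓; |RU| = 44.80 ✓.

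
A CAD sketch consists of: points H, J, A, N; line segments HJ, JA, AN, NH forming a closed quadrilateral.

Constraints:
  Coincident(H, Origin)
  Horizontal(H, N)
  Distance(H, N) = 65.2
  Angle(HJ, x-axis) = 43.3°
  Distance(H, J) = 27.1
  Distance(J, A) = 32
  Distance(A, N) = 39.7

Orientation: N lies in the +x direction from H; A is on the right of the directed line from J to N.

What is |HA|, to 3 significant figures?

30.2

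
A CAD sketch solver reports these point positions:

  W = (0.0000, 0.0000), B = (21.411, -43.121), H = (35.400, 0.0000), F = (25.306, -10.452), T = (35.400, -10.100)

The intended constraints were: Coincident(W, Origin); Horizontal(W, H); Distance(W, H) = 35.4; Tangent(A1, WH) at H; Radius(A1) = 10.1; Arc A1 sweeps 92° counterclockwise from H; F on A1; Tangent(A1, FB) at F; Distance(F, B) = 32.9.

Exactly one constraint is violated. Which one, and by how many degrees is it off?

Tangent(A1, FB) at F — off by 8.80°.

W = (0.00, 0.00) ✓; W.y = 0.00, H.y = 0.00 ✓; |WH| = 35.40 ✓; ∠(TH, HW) = 90.00° ✓; |TH| = 10.10 ✓; bearing(T→F) − bearing(T→H) = 92.00° ✓; |TF| = 10.10 ✓; ∠(TF, FB) = 98.80° ✗; |FB| = 32.90 ✓.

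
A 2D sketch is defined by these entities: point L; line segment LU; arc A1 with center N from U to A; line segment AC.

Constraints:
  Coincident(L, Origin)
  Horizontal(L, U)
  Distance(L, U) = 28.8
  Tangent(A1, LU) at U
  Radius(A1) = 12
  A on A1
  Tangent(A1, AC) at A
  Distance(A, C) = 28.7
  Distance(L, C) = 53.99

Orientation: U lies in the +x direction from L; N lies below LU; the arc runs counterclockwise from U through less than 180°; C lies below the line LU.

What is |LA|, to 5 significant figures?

25.782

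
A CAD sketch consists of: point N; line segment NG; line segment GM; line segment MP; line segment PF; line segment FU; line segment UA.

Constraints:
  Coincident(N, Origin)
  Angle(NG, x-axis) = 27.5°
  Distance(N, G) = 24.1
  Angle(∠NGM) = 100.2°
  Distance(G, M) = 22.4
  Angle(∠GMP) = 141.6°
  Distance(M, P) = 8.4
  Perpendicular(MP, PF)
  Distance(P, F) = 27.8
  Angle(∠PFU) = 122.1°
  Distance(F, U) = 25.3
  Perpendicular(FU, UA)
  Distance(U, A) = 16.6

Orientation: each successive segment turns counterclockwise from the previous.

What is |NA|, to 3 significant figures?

17.6

N is at the origin; NG runs at 27.5° with length 24.1, so G = (21.4, 11.1). ∠NGM = 100.2° gives GM at 107° from the x-axis; with |GM| = 22.4, M = (14.7, 32.5). ∠GMP = 141.6° gives MP at 146° from the x-axis; with |MP| = 8.4, P = (7.78, 37.2). MP is perpendicular to PF, so PF runs at -124°; with |PF| = 27.8, F = (-7.89, 14.3). ∠PFU = 122.1° gives FU at -66.4° from the x-axis; with |FU| = 25.3, U = (2.24, -8.90). FU is perpendicular to UA, so UA runs at 23.6°; with |UA| = 16.6, A = (17.5, -2.26). Then |NA| = |A − N| = 17.6.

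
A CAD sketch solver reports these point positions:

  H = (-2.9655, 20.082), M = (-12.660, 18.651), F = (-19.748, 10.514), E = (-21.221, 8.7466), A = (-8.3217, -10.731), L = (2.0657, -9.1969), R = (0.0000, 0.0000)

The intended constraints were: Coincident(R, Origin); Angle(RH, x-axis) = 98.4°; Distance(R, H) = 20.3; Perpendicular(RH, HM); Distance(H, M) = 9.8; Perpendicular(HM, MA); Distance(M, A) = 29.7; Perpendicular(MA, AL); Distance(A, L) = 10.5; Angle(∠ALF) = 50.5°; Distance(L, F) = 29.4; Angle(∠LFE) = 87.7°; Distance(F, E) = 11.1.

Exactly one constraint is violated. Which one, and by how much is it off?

Distance(F, E) = 11.1 — off by 8.80.

R = (0.00, 0.00) ✓; RH at 98.40° ✓; |RH| = 20.30 ✓; ∠(RH, HM) = 90.00° ✓; |HM| = 9.800 ✓; ∠(HM, MA) = 90.00° ✓; |MA| = 29.70 ✓; ∠(MA, AL) = 90.00° ✓; |AL| = 10.50 ✓; ∠ALF = 50.50° ✓; |LF| = 29.40 ✓; ∠LFE = 87.71° ✓; |FE| = 2.301 ✗.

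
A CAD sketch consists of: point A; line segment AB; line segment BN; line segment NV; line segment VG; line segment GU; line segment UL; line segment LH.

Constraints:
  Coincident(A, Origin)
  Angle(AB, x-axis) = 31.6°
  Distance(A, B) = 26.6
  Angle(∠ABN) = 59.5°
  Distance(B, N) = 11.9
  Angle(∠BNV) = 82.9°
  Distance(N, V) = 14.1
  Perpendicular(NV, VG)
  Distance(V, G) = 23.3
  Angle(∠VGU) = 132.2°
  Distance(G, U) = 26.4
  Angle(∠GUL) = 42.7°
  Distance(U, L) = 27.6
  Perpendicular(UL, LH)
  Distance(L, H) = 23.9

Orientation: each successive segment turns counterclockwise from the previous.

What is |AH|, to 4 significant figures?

20.16

A is at the origin; AB runs at 31.6° with length 26.6, so B = (22.66, 13.94). ∠ABN = 59.5° gives BN at 152.1° from the x-axis; with |BN| = 11.9, N = (12.14, 19.51). ∠BNV = 82.9° gives NV at -110.8° from the x-axis; with |NV| = 14.1, V = (7.132, 6.325). The perpendicularity gives VG at right angles to NV, so VG runs at -20.80°; with |VG| = 23.3, G = (28.91, -1.949). ∠VGU = 132.2° gives GU at 27.00° from the x-axis; with |GU| = 26.4, U = (52.44, 10.04). ∠GUL = 42.7° gives UL at 164.3° from the x-axis; with |UL| = 27.6, L = (25.87, 17.51). The perpendicularity gives LH at right angles to UL, so LH runs at -105.7°; with |LH| = 23.9, H = (19.40, -5.503). Then |AH| = |H − A| = 20.16.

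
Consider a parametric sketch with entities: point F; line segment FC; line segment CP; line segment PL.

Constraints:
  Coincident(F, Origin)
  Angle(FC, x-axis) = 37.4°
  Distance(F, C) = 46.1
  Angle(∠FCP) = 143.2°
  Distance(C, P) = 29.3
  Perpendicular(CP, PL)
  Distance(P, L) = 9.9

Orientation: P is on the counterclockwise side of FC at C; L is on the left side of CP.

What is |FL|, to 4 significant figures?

68.54

F is at the origin; FC runs at 37.4° with length 46.1, so C = 46.1·(cos 37.4°, sin 37.4°) = (36.62, 28.00). ∠FCP = 143.2°, so CP runs at 37.4° + (180° − 143.2°) = 74.20° from the x-axis; with |CP| = 29.3, P = C + 29.3·(cos 74.20°, sin 74.20°) = (44.60, 56.19). CP ⟂ PL; with |PL| = 9.9 on the left of CP, L = P + 9.9·(-0.9622, 0.2723) = (35.07, 58.89). Then |FL| = |L − F| = 68.54.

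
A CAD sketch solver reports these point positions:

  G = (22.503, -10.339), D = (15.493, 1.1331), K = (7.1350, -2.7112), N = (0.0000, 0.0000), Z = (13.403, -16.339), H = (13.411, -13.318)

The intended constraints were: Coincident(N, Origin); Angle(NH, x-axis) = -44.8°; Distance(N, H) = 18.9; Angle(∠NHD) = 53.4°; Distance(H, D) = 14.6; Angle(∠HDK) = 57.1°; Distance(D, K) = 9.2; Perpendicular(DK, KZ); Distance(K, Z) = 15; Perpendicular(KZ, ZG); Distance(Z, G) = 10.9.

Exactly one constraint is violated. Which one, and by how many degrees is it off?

Perpendicular(KZ, ZG) — off by 8.70°.

N = (0.00, 0.00) ✓; NH at -44.80° ✓; |NH| = 18.90 ✓; ∠NHD = 53.40° ✓; |HD| = 14.60 ✓; ∠HDK = 57.10° ✓; |DK| = 9.200 ✓; ∠(DK, KZ) = 90.00° ✓; |KZ| = 15.00 ✓; ∠(KZ, ZG) = 98.70° ✗; |ZG| = 10.90 ✓.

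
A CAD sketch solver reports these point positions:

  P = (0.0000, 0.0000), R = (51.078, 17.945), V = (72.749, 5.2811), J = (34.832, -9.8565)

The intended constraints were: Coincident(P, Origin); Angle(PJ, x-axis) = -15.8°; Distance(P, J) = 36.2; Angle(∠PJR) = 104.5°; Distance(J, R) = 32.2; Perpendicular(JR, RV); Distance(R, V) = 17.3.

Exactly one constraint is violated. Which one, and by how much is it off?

Distance(R, V) = 17.3 — off by 7.80.

P = (0.00, 0.00) ✓; PJ at -15.80° ✓; |PJ| = 36.20 ✓; ∠PJR = 104.5° ✓; |JR| = 32.20 ✓; ∠(JR, RV) = 90.00° ✓; |RV| = 25.10 ✗.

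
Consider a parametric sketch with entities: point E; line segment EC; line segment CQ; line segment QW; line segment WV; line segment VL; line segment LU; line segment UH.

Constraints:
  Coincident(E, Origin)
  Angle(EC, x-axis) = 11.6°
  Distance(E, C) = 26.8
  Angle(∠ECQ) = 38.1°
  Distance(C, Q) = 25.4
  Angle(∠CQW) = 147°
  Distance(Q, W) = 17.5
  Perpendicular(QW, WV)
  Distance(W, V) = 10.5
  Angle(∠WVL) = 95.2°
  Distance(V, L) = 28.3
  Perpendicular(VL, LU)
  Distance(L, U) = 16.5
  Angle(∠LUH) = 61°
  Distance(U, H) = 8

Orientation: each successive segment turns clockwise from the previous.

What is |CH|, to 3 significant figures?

21.6

The perpendicularity gives LU at right angles to VL, so LU runs at -68.1°; with |LU| = 16.5, U = (22.5, -13.7). ∠LUH = 61.0° gives UH at 173° from the x-axis; with |UH| = 8.0, H = (14.5, -12.7). Then |CH| = |H − C| = 21.6.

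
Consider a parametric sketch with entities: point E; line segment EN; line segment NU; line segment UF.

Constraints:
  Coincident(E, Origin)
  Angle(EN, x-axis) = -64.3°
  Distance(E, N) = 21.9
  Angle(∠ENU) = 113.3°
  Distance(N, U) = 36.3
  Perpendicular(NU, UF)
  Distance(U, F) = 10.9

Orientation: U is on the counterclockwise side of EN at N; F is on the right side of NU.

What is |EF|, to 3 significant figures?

54.6

∠ENU = 113.3°, so NU runs at -64.3° + (180° − 113.3°) = 2.40° from the x-axis; with |NU| = 36.3, U = N + 36.3·(cos 2.40°, sin 2.40°) = (45.8, -18.2). NU is perpendicular to UF; with |UF| = 10.9 on the right of NU, F = U + 10.9·(0.0419, -0.999) = (46.2, -29.1). Then |EF| = |F − E| = 54.6.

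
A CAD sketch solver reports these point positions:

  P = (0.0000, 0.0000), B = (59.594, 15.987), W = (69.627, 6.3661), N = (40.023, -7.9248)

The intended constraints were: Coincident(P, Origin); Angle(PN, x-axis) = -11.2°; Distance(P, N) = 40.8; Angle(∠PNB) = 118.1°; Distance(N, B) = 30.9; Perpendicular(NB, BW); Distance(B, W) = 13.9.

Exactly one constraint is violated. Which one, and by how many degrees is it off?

Perpendicular(NB, BW) — off by 4.50°.

P = (0.00, 0.00) ✓; PN at -11.20° ✓; |PN| = 40.80 ✓; ∠PNB = 118.1° ✓; |NB| = 30.90 ✓; ∠(NB, BW) = 94.50° ✗; |BW| = 13.90 ✓.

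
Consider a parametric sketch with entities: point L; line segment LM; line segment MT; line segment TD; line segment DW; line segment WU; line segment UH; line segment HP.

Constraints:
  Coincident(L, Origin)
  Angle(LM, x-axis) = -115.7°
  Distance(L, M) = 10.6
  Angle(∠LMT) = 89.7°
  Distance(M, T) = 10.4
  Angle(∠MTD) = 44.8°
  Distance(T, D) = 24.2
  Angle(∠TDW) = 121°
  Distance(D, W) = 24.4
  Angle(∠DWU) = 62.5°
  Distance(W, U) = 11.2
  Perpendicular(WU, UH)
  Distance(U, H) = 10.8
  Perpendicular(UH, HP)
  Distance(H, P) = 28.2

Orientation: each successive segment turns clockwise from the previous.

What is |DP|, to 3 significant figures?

30.3

L is at the origin; LM runs at -115.7° with length 10.6, so M = (-4.60, -9.55). ∠LMT = 89.7° gives MT at 154° from the x-axis; with |MT| = 10.4, T = (-13.9, -4.99). ∠MTD = 44.8° gives TD at 18.8° from the x-axis; with |TD| = 24.2, D = (8.96, 2.81). ∠TDW = 121.0° gives DW at -40.2° from the x-axis; with |DW| = 24.4, W = (27.6, -12.9). ∠DWU = 62.5° gives WU at -158° from the x-axis; with |WU| = 11.2, U = (17.2, -17.2). WU is perpendicular to UH, so UH runs at 112°; with |UH| = 10.8, H = (13.1, -7.20). UH is perpendicular to HP, so HP runs at 22.3°; with |HP| = 28.2, P = (39.2, 3.50). Then |DP| = |P − D| = 30.3.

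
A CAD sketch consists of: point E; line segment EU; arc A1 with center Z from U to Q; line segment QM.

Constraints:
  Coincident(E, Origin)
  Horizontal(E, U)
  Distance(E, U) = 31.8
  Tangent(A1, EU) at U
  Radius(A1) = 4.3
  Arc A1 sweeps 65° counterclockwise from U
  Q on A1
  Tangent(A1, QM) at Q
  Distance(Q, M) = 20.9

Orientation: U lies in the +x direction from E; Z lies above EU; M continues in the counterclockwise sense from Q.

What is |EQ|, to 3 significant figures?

35.8

A1 meets EU tangentially, so ZU is at right angles to EU, so Z = U + (0, 4.3) = (31.8, 4.30). On A1, U sits at bearing -90° from Z; a 65° counterclockwise sweep puts Q at bearing -25°, so Q = Z + 4.3·(cos -25°, sin -25°) = (35.7, 2.48). Then |EQ| = |Q − E| = 35.8.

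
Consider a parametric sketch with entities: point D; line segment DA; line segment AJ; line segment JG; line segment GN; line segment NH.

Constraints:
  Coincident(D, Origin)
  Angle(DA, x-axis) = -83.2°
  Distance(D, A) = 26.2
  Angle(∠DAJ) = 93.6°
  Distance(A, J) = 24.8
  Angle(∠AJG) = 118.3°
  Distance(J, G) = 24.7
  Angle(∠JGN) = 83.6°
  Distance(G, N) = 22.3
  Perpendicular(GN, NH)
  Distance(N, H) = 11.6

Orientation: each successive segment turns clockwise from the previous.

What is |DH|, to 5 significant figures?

14.814

D is at the origin; DA runs at -83.2° with length 26.2, so A = (3.1022, -26.016). ∠DAJ = 93.6° gives AJ at -169.60° from the x-axis; with |AJ| = 24.8, J = (-21.290, -30.493). ∠AJG = 118.3° gives JG at 128.70° from the x-axis; with |JG| = 24.7, G = (-36.734, -11.216). ∠JGN = 83.6° gives GN at 32.300° from the x-axis; with |GN| = 22.3, N = (-17.885, 0.70012). The perpendicularity gives NH at right angles to GN, so NH runs at -57.700°; with |NH| = 11.6, H = (-11.686, -9.1049). Then |DH| = |H − D| = 14.814.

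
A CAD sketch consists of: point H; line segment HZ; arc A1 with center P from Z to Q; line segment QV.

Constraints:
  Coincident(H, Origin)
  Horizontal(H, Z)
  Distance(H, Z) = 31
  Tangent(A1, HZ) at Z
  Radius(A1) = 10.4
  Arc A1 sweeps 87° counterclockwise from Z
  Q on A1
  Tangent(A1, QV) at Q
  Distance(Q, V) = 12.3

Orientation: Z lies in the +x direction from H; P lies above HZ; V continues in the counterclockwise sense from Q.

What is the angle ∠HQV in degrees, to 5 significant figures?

106.40°

On A1, Z sits at bearing -90° from P; an 87° counterclockwise sweep puts Q at bearing -3°, so Q = P + 10.4·(cos -3°, sin -3°) = (41.386, 9.8557). A1 meets QV tangentially, so PQ is at right angles to QV, so QV runs along (−sin -3°, cos -3°); with |QV| = 12.3, V = (42.029, 22.139). Then cos ∠HQV = QH·QV / (|QH||QV|), giving 106.40°.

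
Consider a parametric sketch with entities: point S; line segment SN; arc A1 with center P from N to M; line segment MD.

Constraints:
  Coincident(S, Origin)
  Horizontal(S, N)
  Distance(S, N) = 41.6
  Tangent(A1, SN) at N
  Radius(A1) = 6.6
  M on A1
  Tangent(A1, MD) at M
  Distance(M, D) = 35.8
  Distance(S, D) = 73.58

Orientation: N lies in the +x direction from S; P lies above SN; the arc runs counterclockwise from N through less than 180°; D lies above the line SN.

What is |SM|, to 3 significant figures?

47.5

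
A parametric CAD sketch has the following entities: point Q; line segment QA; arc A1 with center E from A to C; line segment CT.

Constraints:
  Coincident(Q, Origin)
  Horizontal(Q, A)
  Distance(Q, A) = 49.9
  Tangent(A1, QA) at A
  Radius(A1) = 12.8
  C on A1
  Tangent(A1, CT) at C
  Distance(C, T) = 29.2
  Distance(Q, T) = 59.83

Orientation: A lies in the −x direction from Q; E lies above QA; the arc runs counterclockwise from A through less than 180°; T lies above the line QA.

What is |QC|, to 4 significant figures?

39.95

Checks: Q = (0.00, 0.00) ✓; ∠(EA, AQ) = 90.00° ✓; |EC| = 12.80 ✓; ∠(EC, CT) = 90.00° ✓; |CT| = 29.20 ✓; |QT| = 59.83 ✓.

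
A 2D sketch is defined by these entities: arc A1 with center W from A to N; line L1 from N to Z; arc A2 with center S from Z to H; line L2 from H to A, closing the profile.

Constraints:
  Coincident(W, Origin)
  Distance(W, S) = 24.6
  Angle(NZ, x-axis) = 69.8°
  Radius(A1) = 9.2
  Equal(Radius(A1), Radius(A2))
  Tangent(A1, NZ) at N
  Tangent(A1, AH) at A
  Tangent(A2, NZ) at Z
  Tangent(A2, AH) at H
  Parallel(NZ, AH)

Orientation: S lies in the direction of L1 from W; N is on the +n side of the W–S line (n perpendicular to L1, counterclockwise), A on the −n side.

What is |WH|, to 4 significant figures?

26.26

Tangency of A1 to both parallel lines with radius 9.2 puts N and A at W ± 9.2·n: N = (-8.634, 3.177), A = (8.634, -3.177). Equal radii place Z and H the same way about S: Z = S + 9.2·n = (-0.1398, 26.26), H = S − 9.2·n = (17.13, 19.91). Then |WH| = |H − W| = 26.26.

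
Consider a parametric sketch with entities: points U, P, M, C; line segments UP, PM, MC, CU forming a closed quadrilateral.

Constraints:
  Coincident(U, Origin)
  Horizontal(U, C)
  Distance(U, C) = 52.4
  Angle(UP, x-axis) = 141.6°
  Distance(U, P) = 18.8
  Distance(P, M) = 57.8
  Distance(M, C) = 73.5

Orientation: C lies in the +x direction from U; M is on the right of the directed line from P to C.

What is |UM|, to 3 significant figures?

45.7

U is at the origin; UC is horizontal with |UC| = 52.4 and C in +x, so C = (52.4, 0). UP runs at 141.6° with |UP| = 18.8, so P = (-14.7, 11.7). M is determined by |PM| = 57.8 and |MC| = 73.5 together: it lies at the intersection of circle(P, 57.8) and circle(C, 73.5). With |PC| = 68.1, the foot of the radical line on PC is 18.9 from P and the perpendicular offset is √(57.8² − 18.9²) = 54.6. Taking the right-of-PC solution: M = (-5.43, -45.4).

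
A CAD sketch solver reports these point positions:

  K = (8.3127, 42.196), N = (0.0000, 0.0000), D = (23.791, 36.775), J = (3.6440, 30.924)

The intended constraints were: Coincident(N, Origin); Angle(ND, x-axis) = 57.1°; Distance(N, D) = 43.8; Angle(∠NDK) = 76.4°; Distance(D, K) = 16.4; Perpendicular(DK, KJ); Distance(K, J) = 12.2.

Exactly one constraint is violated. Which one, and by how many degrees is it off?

Perpendicular(DK, KJ) — off by 3.20°.

N = (0.00, 0.00) ✓; ND at 57.10° ✓; |ND| = 43.80 ✓; ∠NDK = 76.40° ✓; |DK| = 16.40 ✓; ∠(DK, KJ) = 86.80° ✗; |KJ| = 12.20 ✓.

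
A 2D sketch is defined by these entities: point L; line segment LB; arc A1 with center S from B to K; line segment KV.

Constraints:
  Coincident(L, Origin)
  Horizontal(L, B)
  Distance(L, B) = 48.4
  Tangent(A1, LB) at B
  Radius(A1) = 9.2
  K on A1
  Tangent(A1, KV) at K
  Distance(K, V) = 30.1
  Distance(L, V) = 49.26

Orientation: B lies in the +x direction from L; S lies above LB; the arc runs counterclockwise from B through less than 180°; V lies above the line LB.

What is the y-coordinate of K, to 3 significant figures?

15.9

L is at the origin; LB is horizontal with |LB| = 48.4 and B on the +x side, so B = (48.4, 0.00). Tangency of A1 to LB means the radius SB is perpendicular to LB, so S = B + (0, 9.2) = (48.4, 9.20). Since SK ⟂ KV (tangency), |SV| = √(9.2² + 30.1²) = 31.5 regardless of where K sits on A1. So V lies on both circle(L, 49.26) and circle(S, 31.5); the above-LB intersection is V = (32.9, 36.6). K is the foot of the tangent from V: K = (54.7, 15.9).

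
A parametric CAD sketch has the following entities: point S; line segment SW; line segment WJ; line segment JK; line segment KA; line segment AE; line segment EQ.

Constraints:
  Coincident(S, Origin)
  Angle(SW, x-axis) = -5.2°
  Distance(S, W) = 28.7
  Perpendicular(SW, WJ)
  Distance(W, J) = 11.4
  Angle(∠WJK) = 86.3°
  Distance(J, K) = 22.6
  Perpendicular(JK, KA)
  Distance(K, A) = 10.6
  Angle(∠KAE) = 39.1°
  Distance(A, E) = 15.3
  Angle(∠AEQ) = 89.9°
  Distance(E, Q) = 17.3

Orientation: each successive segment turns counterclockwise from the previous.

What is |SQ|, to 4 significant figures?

21.89

∠KAE = 39.1° gives AE at 49.40° from the x-axis; with |AE| = 15.3, E = (16.70, 10.36). ∠AEQ = 89.9° gives EQ at 139.5° from the x-axis; with |EQ| = 17.3, Q = (3.547, 21.60). Then |SQ| = |Q − S| = 21.89.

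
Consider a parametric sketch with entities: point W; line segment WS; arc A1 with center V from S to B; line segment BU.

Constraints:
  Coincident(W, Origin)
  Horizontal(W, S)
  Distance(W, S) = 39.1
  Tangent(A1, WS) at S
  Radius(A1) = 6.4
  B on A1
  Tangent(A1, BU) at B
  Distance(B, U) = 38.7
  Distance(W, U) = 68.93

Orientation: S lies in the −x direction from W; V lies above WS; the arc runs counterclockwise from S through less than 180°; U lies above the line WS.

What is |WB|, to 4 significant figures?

35.07

Checks: |VB| = 6.400 ✓; ∠(VB, BU) = 90.00° ✓; |BU| = 38.70 ✓; |WU| = 68.93 ✓.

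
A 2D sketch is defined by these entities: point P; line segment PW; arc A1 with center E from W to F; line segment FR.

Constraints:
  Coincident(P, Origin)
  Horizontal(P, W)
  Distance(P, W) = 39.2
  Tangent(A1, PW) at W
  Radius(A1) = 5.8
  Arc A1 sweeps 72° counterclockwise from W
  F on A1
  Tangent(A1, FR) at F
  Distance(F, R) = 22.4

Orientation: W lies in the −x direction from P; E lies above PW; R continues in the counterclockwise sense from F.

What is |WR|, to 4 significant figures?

28.20

P is at the origin; PW is horizontal with |PW| = 39.2 and W on the −x side, so W = (-39.20, 0.000). Since A1 is tangent to PW there, EW ⟂ PW, so E = W + (0, 5.8) = (-39.20, 5.800). On A1, W sits at bearing -90° from E; a 72° counterclockwise sweep puts F at bearing -18°, so F = E + 5.8·(cos -18°, sin -18°) = (-33.68, 4.008). A1 meets FR tangentially, so EF is at right angles to FR, so FR runs along (−sin -18°, cos -18°); with |FR| = 22.4, R = (-26.76, 25.31). Then |WR| = |R − W| = 28.20.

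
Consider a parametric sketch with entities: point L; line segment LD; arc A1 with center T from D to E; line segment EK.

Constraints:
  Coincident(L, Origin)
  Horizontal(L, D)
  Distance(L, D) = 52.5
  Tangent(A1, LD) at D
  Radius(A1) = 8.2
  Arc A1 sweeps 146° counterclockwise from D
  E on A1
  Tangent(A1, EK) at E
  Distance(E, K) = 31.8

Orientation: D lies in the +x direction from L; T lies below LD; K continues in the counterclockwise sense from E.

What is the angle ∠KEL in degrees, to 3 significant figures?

163°

On A1, D sits at bearing 90° from T; a 146° counterclockwise sweep puts E at bearing 236°, so E = T + 8.2·(cos 236°, sin 236°) = (47.9, -15.0). A1 meets EK tangentially, so TE is at right angles to EK, so EK runs along (−sin 236°, cos 236°); with |EK| = 31.8, K = (74.3, -32.8). Then cos ∠KEL = EK·EL / (|EK||EL|), giving 163°.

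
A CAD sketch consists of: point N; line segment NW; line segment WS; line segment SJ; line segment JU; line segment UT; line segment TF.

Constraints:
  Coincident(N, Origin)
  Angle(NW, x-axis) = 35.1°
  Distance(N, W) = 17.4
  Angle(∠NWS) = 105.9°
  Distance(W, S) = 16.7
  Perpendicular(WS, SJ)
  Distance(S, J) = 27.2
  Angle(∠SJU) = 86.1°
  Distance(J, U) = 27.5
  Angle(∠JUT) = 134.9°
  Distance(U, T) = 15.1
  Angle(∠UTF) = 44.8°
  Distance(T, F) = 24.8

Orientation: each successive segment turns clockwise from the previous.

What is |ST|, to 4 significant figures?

39.86

N is at the origin; NW runs at 35.1° with length 17.4, so W = (14.24, 10.01). ∠NWS = 105.9° gives WS at -39.00° from the x-axis; with |WS| = 16.7, S = (27.21, -0.5046). WS is perpendicular to SJ, so SJ runs at -129.0°; with |SJ| = 27.2, J = (10.10, -21.64). ∠SJU = 86.1° gives JU at 137.1° from the x-axis; with |JU| = 27.5, U = (-10.05, -2.923). ∠JUT = 134.9° gives UT at 92.00° from the x-axis; with |UT| = 15.1, T = (-10.58, 12.17). Then |ST| = |T − S| = 39.86.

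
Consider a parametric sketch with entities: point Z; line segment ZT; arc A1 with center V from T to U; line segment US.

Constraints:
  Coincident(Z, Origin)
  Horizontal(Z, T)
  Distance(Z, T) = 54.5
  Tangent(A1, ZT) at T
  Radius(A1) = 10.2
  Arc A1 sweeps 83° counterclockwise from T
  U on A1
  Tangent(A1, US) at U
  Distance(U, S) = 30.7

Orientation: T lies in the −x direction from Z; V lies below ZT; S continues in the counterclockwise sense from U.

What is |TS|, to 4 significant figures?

41.80

Z is at the origin; ZT is horizontal with |ZT| = 54.5 and T on the −x side, so T = (-54.50, 0.000). Since A1 is tangent to ZT there, VT ⟂ ZT, so V = T + (0, -10.2) = (-54.50, -10.20). On A1, T sits at bearing 90° from V; an 83° counterclockwise sweep puts U at bearing 173°, so U = V + 10.2·(cos 173°, sin 173°) = (-64.62, -8.957). Tangency of A1 to US means the radius VU is perpendicular to US, so US runs along (−sin 173°, cos 173°); with |US| = 30.7, S = (-68.37, -39.43). Then |TS| = |S − T| = 41.80.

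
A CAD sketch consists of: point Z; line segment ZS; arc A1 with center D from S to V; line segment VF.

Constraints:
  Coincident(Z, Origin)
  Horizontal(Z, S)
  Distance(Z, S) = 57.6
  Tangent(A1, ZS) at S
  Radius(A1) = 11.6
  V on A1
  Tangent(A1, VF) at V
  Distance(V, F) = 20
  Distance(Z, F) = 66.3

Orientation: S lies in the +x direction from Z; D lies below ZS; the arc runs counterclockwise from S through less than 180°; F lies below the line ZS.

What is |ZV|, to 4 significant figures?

50.24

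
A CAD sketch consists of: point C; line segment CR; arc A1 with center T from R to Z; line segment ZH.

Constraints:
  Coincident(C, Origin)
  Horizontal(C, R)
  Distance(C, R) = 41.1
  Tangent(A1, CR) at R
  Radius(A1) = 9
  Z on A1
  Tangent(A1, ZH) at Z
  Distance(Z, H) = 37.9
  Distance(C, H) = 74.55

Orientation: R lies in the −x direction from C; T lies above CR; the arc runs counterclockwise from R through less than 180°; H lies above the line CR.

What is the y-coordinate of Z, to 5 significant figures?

15.346

C is at the origin; CR is horizontal with |CR| = 41.1 and R on the −x side, so R = (-41.100, 0.0000). Since A1 is tangent to CR there, TR ⟂ CR, so T = R + (0, 9) = (-41.100, 9.0000). Since TZ ⟂ ZH (tangency), |TH| = √(9.0² + 37.9²) = 38.954 regardless of where Z sits on A1. So H lies on both circle(C, 74.55) and circle(T, 38.954); the above-CR intersection is H = (-61.442, 42.221). Z is the foot of the tangent from H: Z = (-34.718, 15.346).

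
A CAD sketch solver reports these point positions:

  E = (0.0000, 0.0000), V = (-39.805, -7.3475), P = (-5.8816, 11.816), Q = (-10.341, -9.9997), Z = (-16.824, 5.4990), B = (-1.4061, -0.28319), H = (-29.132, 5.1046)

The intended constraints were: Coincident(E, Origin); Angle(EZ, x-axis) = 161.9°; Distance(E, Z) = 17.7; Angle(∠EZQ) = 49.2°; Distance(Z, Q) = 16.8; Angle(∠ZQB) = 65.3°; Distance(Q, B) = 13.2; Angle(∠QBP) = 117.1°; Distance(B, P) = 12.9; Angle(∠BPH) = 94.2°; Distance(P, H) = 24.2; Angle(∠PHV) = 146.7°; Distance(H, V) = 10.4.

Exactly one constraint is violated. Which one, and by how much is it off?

Distance(H, V) = 10.4 — off by 6.00.

E = (0.00, 0.00) ✓; EZ at 161.9° ✓; |EZ| = 17.70 ✓; ∠EZQ = 49.20° ✓; |ZQ| = 16.80 ✓; ∠ZQB = 65.30° ✓; |QB| = 13.20 ✓; ∠QBP = 117.1° ✓; |BP| = 12.90 ✓; ∠BPH = 94.20° ✓; |PH| = 24.20 ✓; ∠PHV = 146.7° ✓; |HV| = 16.40 ✗.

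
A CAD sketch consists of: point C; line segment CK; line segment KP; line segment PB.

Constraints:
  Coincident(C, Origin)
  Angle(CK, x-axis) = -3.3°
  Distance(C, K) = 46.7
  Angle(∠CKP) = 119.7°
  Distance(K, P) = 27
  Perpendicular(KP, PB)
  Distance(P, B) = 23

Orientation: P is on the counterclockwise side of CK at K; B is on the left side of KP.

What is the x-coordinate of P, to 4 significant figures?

61.33

C is at the origin; CK runs at -3.3° with length 46.7, so K = 46.7·(cos -3.3°, sin -3.3°) = (46.62, -2.688). ∠CKP = 119.7°, so KP runs at -3.3° + (180° − 119.7°) = 57.00° from the x-axis; with |KP| = 27.0, P = K + 27.0·(cos 57.00°, sin 57.00°) = (61.33, 19.96). So P.x = 61.33.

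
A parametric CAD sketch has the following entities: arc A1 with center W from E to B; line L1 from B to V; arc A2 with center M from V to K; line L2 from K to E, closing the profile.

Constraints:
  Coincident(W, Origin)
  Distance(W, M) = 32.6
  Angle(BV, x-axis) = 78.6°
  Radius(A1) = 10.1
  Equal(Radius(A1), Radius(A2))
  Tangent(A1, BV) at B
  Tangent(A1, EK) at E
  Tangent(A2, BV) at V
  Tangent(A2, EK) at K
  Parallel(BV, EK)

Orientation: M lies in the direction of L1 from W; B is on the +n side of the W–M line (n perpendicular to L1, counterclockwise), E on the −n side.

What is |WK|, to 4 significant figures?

34.13

Tangency of A1 to both parallel lines with radius 10.1 puts B and E at W ± 10.1·n: B = (-9.901, 1.996), E = (9.901, -1.996). Equal radii place V and K the same way about M: V = M + 10.1·n = (-3.457, 33.95), K = M − 10.1·n = (16.34, 29.96). Then |WK| = |K − W| = 34.13.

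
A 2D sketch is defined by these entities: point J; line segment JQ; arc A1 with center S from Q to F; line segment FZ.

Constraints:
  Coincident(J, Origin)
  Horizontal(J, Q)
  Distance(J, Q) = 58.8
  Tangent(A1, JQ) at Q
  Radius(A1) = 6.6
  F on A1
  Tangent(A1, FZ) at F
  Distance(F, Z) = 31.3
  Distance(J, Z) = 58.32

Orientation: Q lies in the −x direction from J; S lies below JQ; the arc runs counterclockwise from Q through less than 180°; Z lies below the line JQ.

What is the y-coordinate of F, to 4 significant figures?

-10.44

J is at the origin; JQ is horizontal with |JQ| = 58.8 and Q on the −x side, so Q = (-58.80, 0.000). Tangency of A1 to JQ means the radius SQ is perpendicular to JQ, so S = Q + (0, -6.6) = (-58.80, -6.600). Since SF ⟂ FZ (tangency), |SZ| = √(6.6² + 31.3²) = 31.99 regardless of where F sits on A1. So Z lies on both circle(J, 58.32) and circle(S, 31.99); the below-JQ intersection is Z = (-45.96, -35.90). F is the foot of the tangent from Z: F = (-64.17, -10.44).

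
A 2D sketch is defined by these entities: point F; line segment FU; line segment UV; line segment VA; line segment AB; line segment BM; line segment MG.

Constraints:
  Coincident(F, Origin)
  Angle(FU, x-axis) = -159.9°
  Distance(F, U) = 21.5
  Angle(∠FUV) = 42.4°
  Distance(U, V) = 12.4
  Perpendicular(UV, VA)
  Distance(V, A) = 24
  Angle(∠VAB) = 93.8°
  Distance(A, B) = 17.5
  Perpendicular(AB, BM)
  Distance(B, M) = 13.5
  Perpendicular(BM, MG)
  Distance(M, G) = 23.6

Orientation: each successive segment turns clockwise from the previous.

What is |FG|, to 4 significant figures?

4.696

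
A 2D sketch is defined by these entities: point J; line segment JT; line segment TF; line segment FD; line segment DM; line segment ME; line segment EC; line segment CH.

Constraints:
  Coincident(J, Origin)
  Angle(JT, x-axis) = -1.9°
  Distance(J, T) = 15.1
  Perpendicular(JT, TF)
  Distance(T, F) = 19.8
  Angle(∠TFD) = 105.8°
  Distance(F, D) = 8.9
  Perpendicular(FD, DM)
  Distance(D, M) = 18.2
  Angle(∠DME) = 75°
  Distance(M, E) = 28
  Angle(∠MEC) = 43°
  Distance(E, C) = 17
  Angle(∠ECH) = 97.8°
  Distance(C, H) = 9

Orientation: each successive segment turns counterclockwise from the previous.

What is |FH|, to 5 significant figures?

10.490

∠MEC = 43.0° gives EC at 134.30° from the x-axis; with |EC| = 17.0, C = (17.832, 15.504). ∠ECH = 97.8° gives CH at -143.50° from the x-axis; with |CH| = 9.0, H = (10.597, 10.150). Then |FH| = |H − F| = 10.490.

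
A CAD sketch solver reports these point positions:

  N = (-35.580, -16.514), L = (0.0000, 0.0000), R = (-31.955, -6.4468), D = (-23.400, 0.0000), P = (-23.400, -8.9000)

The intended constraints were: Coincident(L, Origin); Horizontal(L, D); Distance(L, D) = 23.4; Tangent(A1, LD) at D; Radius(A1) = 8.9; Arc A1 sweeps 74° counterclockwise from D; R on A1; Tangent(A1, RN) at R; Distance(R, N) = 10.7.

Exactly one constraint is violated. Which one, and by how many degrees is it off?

Tangent(A1, RN) at R — off by 3.80°.

L = (0.00, 0.00) ✓; L.y = 0.00, D.y = 0.00 ✓; |LD| = 23.40 ✓; ∠(PD, DL) = 90.00° ✓; |PD| = 8.900 ✓; bearing(P→R) − bearing(P→D) = 74.00° ✓; |PR| = 8.900 ✓; ∠(PR, RN) = 93.80° ✗; |RN| = 10.70 ✓.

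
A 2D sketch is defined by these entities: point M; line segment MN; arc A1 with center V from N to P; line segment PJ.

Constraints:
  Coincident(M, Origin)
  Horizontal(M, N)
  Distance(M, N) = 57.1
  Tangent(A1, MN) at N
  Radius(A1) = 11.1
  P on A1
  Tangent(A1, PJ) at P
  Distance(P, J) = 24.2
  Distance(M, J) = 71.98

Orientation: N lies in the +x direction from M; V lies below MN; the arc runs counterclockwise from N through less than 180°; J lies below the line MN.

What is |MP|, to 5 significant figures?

50.963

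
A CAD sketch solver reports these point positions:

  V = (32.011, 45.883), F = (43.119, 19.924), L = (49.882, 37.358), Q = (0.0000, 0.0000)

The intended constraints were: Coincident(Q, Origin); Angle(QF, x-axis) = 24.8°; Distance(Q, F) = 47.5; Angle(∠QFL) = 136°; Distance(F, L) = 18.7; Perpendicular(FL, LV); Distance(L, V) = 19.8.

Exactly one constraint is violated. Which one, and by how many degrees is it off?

Perpendicular(FL, LV) — off by 4.30°.

Q = (0.00, 0.00) ✓; QF at 24.80° ✓; |QF| = 47.50 ✓; ∠QFL = 136.0° ✓; |FL| = 18.70 ✓; ∠(FL, LV) = 85.70° ✗; |LV| = 19.80 ✓.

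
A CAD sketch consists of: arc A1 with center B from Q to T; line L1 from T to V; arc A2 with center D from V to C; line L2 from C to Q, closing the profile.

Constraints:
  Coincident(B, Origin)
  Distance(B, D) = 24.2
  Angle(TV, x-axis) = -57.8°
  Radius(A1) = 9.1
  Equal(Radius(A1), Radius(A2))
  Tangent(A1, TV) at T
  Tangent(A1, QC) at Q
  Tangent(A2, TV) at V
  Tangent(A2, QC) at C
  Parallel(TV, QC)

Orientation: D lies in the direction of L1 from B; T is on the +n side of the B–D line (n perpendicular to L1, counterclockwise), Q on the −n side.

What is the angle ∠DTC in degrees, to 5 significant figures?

16.338°

The slot axis is L1's direction at -57.8°, so u = (cos -57.8°, sin -57.8°) = (0.53288, -0.84619) and n = (−sin -57.8°, cos -57.8°) = (0.84619, 0.53288). B is at the origin and D lies 24.2 along u from B, so D = 24.2·u = (12.896, -20.478). Tangency of A1 to both parallel lines with radius 9.1 puts T and Q at B ± 9.1·n: T = (7.7004, 4.8492), Q = (-7.7004, -4.8492). Equal radii place V and C the same way about D: V = D + 9.1·n = (20.596, -15.629), C = D − 9.1·n = (5.1952, -25.327). Then cos ∠DTC = TD·TC / (|TD||TC|), giving 16.338°.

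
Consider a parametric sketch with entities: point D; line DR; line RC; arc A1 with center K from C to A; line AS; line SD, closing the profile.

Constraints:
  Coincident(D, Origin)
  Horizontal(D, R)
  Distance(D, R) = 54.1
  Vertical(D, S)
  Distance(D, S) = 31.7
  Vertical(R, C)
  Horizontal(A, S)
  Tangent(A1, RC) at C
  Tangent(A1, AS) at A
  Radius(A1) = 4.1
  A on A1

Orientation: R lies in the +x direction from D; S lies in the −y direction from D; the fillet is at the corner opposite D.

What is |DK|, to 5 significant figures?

57.112

D is at the origin; D and R share the same y with |DR| = 54.1 and R on the +x side, so R = (54.100, 0.0000). DS is vertical with |DS| = 31.7 and S on the −y side, so S = (0.0000, -31.700). The virtual corner opposite D is at (54.100, -31.700). The tangent condition forces KC to be normal to RC and A1 meets AS tangentially, so KA is at right angles to AS, with radius 4.1, so the center K sits 4.1 in from both sides at K = (50.000, -27.600). Then |DK| = |K − D| = 57.112.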